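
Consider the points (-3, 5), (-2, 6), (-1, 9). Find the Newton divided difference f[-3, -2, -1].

1

f[-3,-2] = (6 - 5) / (-2 - (-3)) = 1
f[-2,-1] = (9 - 6) / (-1 - (-2)) = 3
f[-3,-2,-1] = (3 - 1) / (-1 - (-3)) = 1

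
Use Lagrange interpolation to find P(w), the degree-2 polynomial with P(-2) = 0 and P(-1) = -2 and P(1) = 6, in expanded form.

P(w) = 2w^2 + 4w

L_0(w) = (w + 1)(w - 1) / [3] = (1/3)w^2 - 1/3
L_1(w) = (w + 2)(w - 1) / [-2] = -(1/2)w^2 - (1/2)w + 1
L_2(w) = (w + 2)(w + 1) / [6] = (1/6)w^2 + (1/2)w + 1/3
P(w) = 0·L_0 + (-2)·L_1 + 6·L_2
  0·L_0(w) = 0
  (-2)·L_1(w) = w^2 + w - 2
  6·L_2(w) = w^2 + 3w + 2
Adding term by term: 2w^2 + 4w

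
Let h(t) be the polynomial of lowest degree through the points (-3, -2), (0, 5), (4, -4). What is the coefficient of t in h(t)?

31/84

L_0(t) = t(t - 4) / [21] = (1/21)t^2 - (4/21)t
L_1(t) = (t + 3)(t - 4) / [-12] = -(1/12)t^2 + (1/12)t + 1
L_2(t) = (t + 3)t / [28] = (1/28)t^2 + (3/28)t
h(t) = (-2)·L_0 + 5·L_1 + (-4)·L_2
Only the coefficient of t is needed; take it from each L_i and combine:
(-2)·(-4/21) + 5·(1/12) + (-4)·(3/28) = 31/84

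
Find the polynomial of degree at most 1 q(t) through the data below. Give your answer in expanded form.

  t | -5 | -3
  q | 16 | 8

q(t) = -4t - 4

Build the Lagrange basis polynomials:
L_0(t) = (t + 3) / [-2] = -(1/2)t - 3/2
L_1(t) = (t + 5) / [2] = (1/2)t + 5/2
q(t) = 16·L_0 + 8·L_1
  16·L_0(t) = -8t - 24
  8·L_1(t) = 4t + 20
Adding term by term: -4t - 4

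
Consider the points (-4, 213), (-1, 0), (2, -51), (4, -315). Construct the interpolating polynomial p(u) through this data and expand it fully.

p(u) = -4u^3 - 3u^2 - 2u - 3

Build the Lagrange basis polynomials:
L_0(u) = (u + 1)(u - 2)(u - 4) / [-144] = -(1/144)u^3 + (5/144)u^2 - (1/72)u - 1/18
L_1(u) = (u + 4)(u - 2)(u - 4) / [45] = (1/45)u^3 - (2/45)u^2 - (16/45)u + 32/45
L_2(u) = (u + 4)(u + 1)(u - 4) / [-36] = -(1/36)u^3 - (1/36)u^2 + (4/9)u + 4/9
L_3(u) = (u + 4)(u + 1)(u - 2) / [80] = (1/80)u^3 + (3/80)u^2 - (3/40)u - 1/10
p(u) = 213·L_0 + 0·L_1 + (-51)·L_2 + (-315)·L_3
  213·L_0(u) = -(71/48)u^3 + (355/48)u^2 - (71/24)u - 71/6
  0·L_1(u) = 0
  (-51)·L_2(u) = (17/12)u^3 + (17/12)u^2 - (68/3)u - 68/3
  (-315)·L_3(u) = -(63/16)u^3 - (189/16)u^2 + (189/8)u + 63/2
Adding term by term: -4u^3 - 3u^2 - 2u - 3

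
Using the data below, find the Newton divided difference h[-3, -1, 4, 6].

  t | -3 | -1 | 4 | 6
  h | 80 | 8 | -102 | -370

-2

h[-3,-1] = (8 - 80) / (-1 - (-3)) = -36
h[-1,4] = (-102 - 8) / (4 - (-1)) = -22
h[4,6] = (-370 - (-102)) / (6 - 4) = -134
h[-3,-1,4] = (-22 - (-36)) / (4 - (-3)) = 2
h[-1,4,6] = (-134 - (-22)) / (6 - (-1)) = -16
h[-3,-1,4,6] = (-16 - 2) / (6 - (-3)) = -2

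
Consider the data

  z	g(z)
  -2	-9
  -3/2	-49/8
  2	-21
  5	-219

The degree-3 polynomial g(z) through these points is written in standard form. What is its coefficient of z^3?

The leading coefficient equals the top divided difference g[-2,-3/2,2,5].
g[-2,-3/2] = (-49/8 - (-9)) / (-3/2 - (-2)) = 23/4
g[-3/2,2] = (-21 - (-49/8)) / (2 - (-3/2)) = -17/4
g[2,5] = (-219 - (-21)) / (5 - 2) = -66
g[-2,-3/2,2] = (-17/4 - 23/4) / (2 - (-2)) = -5/2
g[-3/2,2,5] = (-66 - (-17/4)) / (5 - (-3/2)) = -19/2
g[-2,-3/2,2,5] = (-19/2 - (-5/2)) / (5 - (-2)) = -1

-1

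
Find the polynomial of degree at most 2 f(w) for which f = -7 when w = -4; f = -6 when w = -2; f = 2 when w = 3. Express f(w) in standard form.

Build the Lagrange basis polynomials:
L_0(w) = (w + 2)(w - 3) / [14] = (1/14)w^2 - (1/14)w - 3/7
L_1(w) = (w + 4)(w - 3) / [-10] = -(1/10)w^2 - (1/10)w + 6/5
L_2(w) = (w + 4)(w + 2) / [35] = (1/35)w^2 + (6/35)w + 8/35
f(w) = (-7)·L_0 + (-6)·L_1 + 2·L_2
  (-7)·L_0(w) = -(1/2)w^2 + (1/2)w + 3
  (-6)·L_1(w) = (3/5)w^2 + (3/5)w - 36/5
  2·L_2(w) = (2/35)w^2 + (12/35)w + 16/35
Adding term by term: (11/70)w^2 + (101/70)w - 131/35

f(w) = (11/70)w^2 + (101/70)w - 131/35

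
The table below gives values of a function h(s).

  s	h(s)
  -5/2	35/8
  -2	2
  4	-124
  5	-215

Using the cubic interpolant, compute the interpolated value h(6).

Evaluate each Lagrange basis at s = 6:
L_0(6) = (8)·(2)·(1)/[(-1/2)·(-13/2)·(-15/2)] = -128/195
L_1(6) = (17/2)·(2)·(1)/[(1/2)·(-6)·(-7)] = 17/21
L_2(6) = (17/2)·(8)·(1)/[(13/2)·(6)·(-1)] = -68/39
L_3(6) = (17/2)·(8)·(2)/[(15/2)·(7)·(1)] = 272/105
Sum: 35/8·(-128/195) + 2·(17/21) + (-124)·(-68/39) + (-215)·(272/105) = -342

-342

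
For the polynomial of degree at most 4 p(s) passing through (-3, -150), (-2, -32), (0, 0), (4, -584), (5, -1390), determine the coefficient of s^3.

-1

L_0(s) = (s + 2)s(s - 4)(s - 5) / [168] = (1/168)s^4 - (1/24)s^3 + (1/84)s^2 + (5/21)s
L_1(s) = (s + 3)s(s - 4)(s - 5) / [-84] = -(1/84)s^4 + (1/14)s^3 + (1/12)s^2 - (5/7)s
L_2(s) = (s + 3)(s + 2)(s - 4)(s - 5) / [120] = (1/120)s^4 - (1/30)s^3 - (19/120)s^2 + (23/60)s + 1
L_3(s) = (s + 3)(s + 2)s(s - 5) / [-168] = -(1/168)s^4 + (19/168)s^2 + (5/28)s
L_4(s) = (s + 3)(s + 2)s(s - 4) / [280] = (1/280)s^4 + (1/280)s^3 - (1/20)s^2 - (3/35)s
p(s) = (-150)·L_0 + (-32)·L_1 + 0·L_2 + (-584)·L_3 + (-1390)·L_4
Only the coefficient of s^3 is needed; take it from each L_i and combine:
(-150)·(-1/24) + (-32)·(1/14) + 0·(-1/30) + (-584)·(0) + (-1390)·(1/280) = -1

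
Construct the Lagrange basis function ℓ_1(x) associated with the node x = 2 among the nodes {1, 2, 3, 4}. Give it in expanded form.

ℓ_1(x) = (x - 1)(x - 3)(x - 4) / [(1)·(-1)·(-2)]
       = (x^3 - 8x^2 + 19x - 12) / (2)

ℓ_1(x) = (1/2)x^3 - 4x^2 + (19/2)x - 6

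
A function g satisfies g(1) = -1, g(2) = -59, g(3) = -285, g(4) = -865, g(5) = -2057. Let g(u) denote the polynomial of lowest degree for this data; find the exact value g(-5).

L_0(-5) = (-7)·(-8)·(-9)·(-10)/[(-1)·(-2)·(-3)·(-4)] = 210
L_1(-5) = (-6)·(-8)·(-9)·(-10)/[(1)·(-1)·(-2)·(-3)] = -720
L_2(-5) = (-6)·(-7)·(-9)·(-10)/[(2)·(1)·(-1)·(-2)] = 945
L_3(-5) = (-6)·(-7)·(-8)·(-10)/[(3)·(2)·(1)·(-1)] = -560
L_4(-5) = (-6)·(-7)·(-8)·(-9)/[(4)·(3)·(2)·(1)] = 126
Sum: (-1)·(210) + (-59)·(-720) + (-285)·(945) + (-865)·(-560) + (-2057)·(126) = -1837

-1837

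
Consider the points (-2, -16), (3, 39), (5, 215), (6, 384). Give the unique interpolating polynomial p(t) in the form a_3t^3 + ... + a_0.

L_0(t) = (t - 3)(t - 5)(t - 6) / [-280] = -(1/280)t^3 + (1/20)t^2 - (9/40)t + 9/28
L_1(t) = (t + 2)(t - 5)(t - 6) / [30] = (1/30)t^3 - (3/10)t^2 + (4/15)t + 2
L_2(t) = (t + 2)(t - 3)(t - 6) / [-14] = -(1/14)t^3 + (1/2)t^2 - 18/7
L_3(t) = (t + 2)(t - 3)(t - 5) / [24] = (1/24)t^3 - (1/4)t^2 - (1/24)t + 5/4
p(t) = (-16)·L_0 + 39·L_1 + 215·L_2 + 384·L_3
  (-16)·L_0(t) = (2/35)t^3 - (4/5)t^2 + (18/5)t - 36/7
  39·L_1(t) = (13/10)t^3 - (117/10)t^2 + (52/5)t + 78
  215·L_2(t) = -(215/14)t^3 + (215/2)t^2 - 3870/7
  384·L_3(t) = 16t^3 - 96t^2 - 16t + 480
Adding term by term: 2t^3 - t^2 - 2t

p(t) = 2t^3 - t^2 - 2t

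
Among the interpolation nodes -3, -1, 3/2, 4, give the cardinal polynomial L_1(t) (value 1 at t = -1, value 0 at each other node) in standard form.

L_1(t) = (1/25)t^3 - (1/10)t^2 - (21/50)t + 18/25

L_1(t) = (t + 3)(t - 3/2)(t - 4) / [(2)·(-5/2)·(-5)]
       = (t^3 - (5/2)t^2 - (21/2)t + 18) / (25)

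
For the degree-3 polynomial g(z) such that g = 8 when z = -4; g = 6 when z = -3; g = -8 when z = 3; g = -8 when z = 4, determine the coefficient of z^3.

1/21

L_0(z) = (z + 3)(z - 3)(z - 4) / [-56] = -(1/56)z^3 + (1/14)z^2 + (9/56)z - 9/14
L_1(z) = (z + 4)(z - 3)(z - 4) / [42] = (1/42)z^3 - (1/14)z^2 - (8/21)z + 8/7
L_2(z) = (z + 4)(z + 3)(z - 4) / [-42] = -(1/42)z^3 - (1/14)z^2 + (8/21)z + 8/7
L_3(z) = (z + 4)(z + 3)(z - 3) / [56] = (1/56)z^3 + (1/14)z^2 - (9/56)z - 9/14
g(z) = 8·L_0 + 6·L_1 + (-8)·L_2 + (-8)·L_3
Only the coefficient of z^3 is needed; take it from each L_i and combine:
8·(-1/56) + 6·(1/42) + (-8)·(-1/42) + (-8)·(1/56) = 1/21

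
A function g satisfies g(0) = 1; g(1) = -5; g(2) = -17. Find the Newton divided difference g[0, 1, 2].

-3

g[0,1] = (-5 - 1) / (1 - 0) = -6
g[1,2] = (-17 - (-5)) / (2 - 1) = -12
g[0,1,2] = (-12 - (-6)) / (2 - 0) = -3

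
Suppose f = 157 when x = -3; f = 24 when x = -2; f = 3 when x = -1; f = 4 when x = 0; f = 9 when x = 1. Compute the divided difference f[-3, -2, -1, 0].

f[-3,-2] = (24 - 157) / (-2 - (-3)) = -133
f[-2,-1] = (3 - 24) / (-1 - (-2)) = -21
f[-1,0] = (4 - 3) / (0 - (-1)) = 1
f[-3,-2,-1] = (-21 - (-133)) / (-1 - (-3)) = 56
f[-2,-1,0] = (1 - (-21)) / (0 - (-2)) = 11
f[-3,-2,-1,0] = (11 - 56) / (0 - (-3)) = -15

-15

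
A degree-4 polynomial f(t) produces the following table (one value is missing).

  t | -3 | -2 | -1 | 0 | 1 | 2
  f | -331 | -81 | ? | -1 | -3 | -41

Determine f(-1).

The 5 known values determine f uniquely (degree ≤ 4).
Evaluate each Lagrange basis at t = -1:
L_0(-1) = (1)·(-1)·(-2)·(-3)/[(-1)·(-3)·(-4)·(-5)] = -1/10
L_1(-1) = (2)·(-1)·(-2)·(-3)/[(1)·(-2)·(-3)·(-4)] = 1/2
L_2(-1) = (2)·(1)·(-2)·(-3)/[(3)·(2)·(-1)·(-2)] = 1
L_3(-1) = (2)·(1)·(-1)·(-3)/[(4)·(3)·(1)·(-1)] = -1/2
L_4(-1) = (2)·(1)·(-1)·(-2)/[(5)·(4)·(2)·(1)] = 1/10
Sum: (-331)·(-1/10) + (-81)·(1/2) + (-1)·(1) + (-3)·(-1/2) + (-41)·(1/10) = -11

-11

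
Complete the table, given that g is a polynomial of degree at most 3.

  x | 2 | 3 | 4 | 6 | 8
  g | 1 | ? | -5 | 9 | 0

The 4 known values determine g uniquely (degree ≤ 3).
L_0(3) = (-1)·(-3)·(-5)/[(-2)·(-4)·(-6)] = 5/16
L_1(3) = (1)·(-3)·(-5)/[(2)·(-2)·(-4)] = 15/16
L_2(3) = (1)·(-1)·(-5)/[(4)·(2)·(-2)] = -5/16
L_3(3) = (1)·(-1)·(-3)/[(6)·(4)·(2)] = 1/16
Sum: 1·(5/16) + (-5)·(15/16) + 9·(-5/16) + 0 = -115/16

-115/16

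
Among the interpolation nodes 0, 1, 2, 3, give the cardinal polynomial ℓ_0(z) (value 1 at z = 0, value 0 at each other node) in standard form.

ℓ_0(z) = (z - 1)(z - 2)(z - 3) / [(-1)·(-2)·(-3)]
       = (z^3 - 6z^2 + 11z - 6) / (-6)

ℓ_0(z) = -(1/6)z^3 + z^2 - (11/6)z + 1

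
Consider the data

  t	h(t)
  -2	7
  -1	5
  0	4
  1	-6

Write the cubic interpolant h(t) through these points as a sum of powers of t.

h(t) = -(5/3)t^3 - (9/2)t^2 - (23/6)t + 4

Build the Lagrange basis polynomials:
L_0(t) = (t + 1)t(t - 1) / [-6] = -(1/6)t^3 + (1/6)t
L_1(t) = (t + 2)t(t - 1) / [2] = (1/2)t^3 + (1/2)t^2 - t
L_2(t) = (t + 2)(t + 1)(t - 1) / [-2] = -(1/2)t^3 - t^2 + (1/2)t + 1
L_3(t) = (t + 2)(t + 1)t / [6] = (1/6)t^3 + (1/2)t^2 + (1/3)t
h(t) = 7·L_0 + 5·L_1 + 4·L_2 + (-6)·L_3
  7·L_0(t) = -(7/6)t^3 + (7/6)t
  5·L_1(t) = (5/2)t^3 + (5/2)t^2 - 5t
  4·L_2(t) = -2t^3 - 4t^2 + 2t + 4
  (-6)·L_3(t) = -t^3 - 3t^2 - 2t
Adding term by term: -(5/3)t^3 - (9/2)t^2 - (23/6)t + 4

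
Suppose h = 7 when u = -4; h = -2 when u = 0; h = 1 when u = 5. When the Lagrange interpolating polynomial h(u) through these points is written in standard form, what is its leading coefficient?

The leading coefficient equals the top divided difference h[-4,0,5].
h[-4,0] = (-2 - 7) / (0 - (-4)) = -9/4
h[0,5] = (1 - (-2)) / (5 - 0) = 3/5
h[-4,0,5] = (3/5 - (-9/4)) / (5 - (-4)) = 19/60

19/60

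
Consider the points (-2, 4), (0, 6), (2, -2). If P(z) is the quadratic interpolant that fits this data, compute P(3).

-39/4

Using Newton's divided-difference form:
P[-2,0] = (6 - 4) / (0 - (-2)) = 1
P[0,2] = (-2 - 6) / (2 - 0) = -4
P[-2,0,2] = (-4 - 1) / (2 - (-2)) = -5/4
P(3) = 4 + 1·(5) + (-5/4)·(5)·(3) = -39/4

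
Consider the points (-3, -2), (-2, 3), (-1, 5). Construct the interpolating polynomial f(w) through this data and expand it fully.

f(w) = -(3/2)w^2 - (5/2)w + 4

Build the Lagrange basis polynomials:
L_0(w) = (w + 2)(w + 1) / [2] = (1/2)w^2 + (3/2)w + 1
L_1(w) = (w + 3)(w + 1) / [-1] = -w^2 - 4w - 3
L_2(w) = (w + 3)(w + 2) / [2] = (1/2)w^2 + (5/2)w + 3
f(w) = (-2)·L_0 + 3·L_1 + 5·L_2
  (-2)·L_0(w) = -w^2 - 3w - 2
  3·L_1(w) = -3w^2 - 12w - 9
  5·L_2(w) = (5/2)w^2 + (25/2)w + 15
Adding term by term: -(3/2)w^2 - (5/2)w + 4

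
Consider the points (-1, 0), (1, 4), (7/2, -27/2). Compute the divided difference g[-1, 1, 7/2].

-2

g[-1,1] = (4 - 0) / (1 - (-1)) = 2
g[1,7/2] = (-27/2 - 4) / (7/2 - 1) = -7
g[-1,1,7/2] = (-7 - 2) / (7/2 - (-1)) = -2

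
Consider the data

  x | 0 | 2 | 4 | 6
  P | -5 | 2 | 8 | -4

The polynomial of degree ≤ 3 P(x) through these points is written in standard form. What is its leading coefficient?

-17/48

The leading coefficient equals the top divided difference P[0,2,4,6].
P[0,2] = (2 - (-5)) / (2 - 0) = 7/2
P[2,4] = (8 - 2) / (4 - 2) = 3
P[4,6] = (-4 - 8) / (6 - 4) = -6
P[0,2,4] = (3 - 7/2) / (4 - 0) = -1/8
P[2,4,6] = (-6 - 3) / (6 - 2) = -9/4
P[0,2,4,6] = (-9/4 - (-1/8)) / (6 - 0) = -17/48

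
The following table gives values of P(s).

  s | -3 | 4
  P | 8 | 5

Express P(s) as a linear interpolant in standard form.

P(s) = -(3/7)s + 47/7

Build the Lagrange basis polynomials:
L_0(s) = (s - 4) / [-7] = -(1/7)s + 4/7
L_1(s) = (s + 3) / [7] = (1/7)s + 3/7
P(s) = 8·L_0 + 5·L_1
  8·L_0(s) = -(8/7)s + 32/7
  5·L_1(s) = (5/7)s + 15/7
Adding term by term: -(3/7)s + 47/7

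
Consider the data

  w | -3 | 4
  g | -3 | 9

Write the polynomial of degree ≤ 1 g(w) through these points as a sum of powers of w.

Build the Lagrange basis polynomials:
L_0(w) = (w - 4) / [-7] = -(1/7)w + 4/7
L_1(w) = (w + 3) / [7] = (1/7)w + 3/7
g(w) = (-3)·L_0 + 9·L_1
  (-3)·L_0(w) = (3/7)w - 12/7
  9·L_1(w) = (9/7)w + 27/7
Adding term by term: (12/7)w + 15/7

g(w) = (12/7)w + 15/7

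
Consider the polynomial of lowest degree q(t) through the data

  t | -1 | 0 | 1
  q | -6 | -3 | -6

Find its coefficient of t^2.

Build the Lagrange basis polynomials:
L_0(t) = t(t - 1) / [2] = (1/2)t^2 - (1/2)t
L_1(t) = (t + 1)(t - 1) / [-1] = -t^2 + 1
L_2(t) = (t + 1)t / [2] = (1/2)t^2 + (1/2)t
q(t) = (-6)·L_0 + (-3)·L_1 + (-6)·L_2
Only the coefficient of t^2 is needed; take it from each L_i and combine:
(-6)·(1/2) + (-3)·(-1) + (-6)·(1/2) = -3

-3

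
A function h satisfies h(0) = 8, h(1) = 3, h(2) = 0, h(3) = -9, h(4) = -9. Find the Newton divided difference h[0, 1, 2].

h[0,1] = (3 - 8) / (1 - 0) = -5
h[1,2] = (0 - 3) / (2 - 1) = -3
h[0,1,2] = (-3 - (-5)) / (2 - 0) = 1

1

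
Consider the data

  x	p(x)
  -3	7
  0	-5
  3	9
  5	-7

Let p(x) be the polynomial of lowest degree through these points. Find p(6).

-631/20

Using Newton's divided-difference form:
p[-3,0] = (-5 - 7) / (0 - (-3)) = -4
p[0,3] = (9 - (-5)) / (3 - 0) = 14/3
p[3,5] = (-7 - 9) / (5 - 3) = -8
p[-3,0,3] = (14/3 - (-4)) / (3 - (-3)) = 13/9
p[0,3,5] = (-8 - 14/3) / (5 - 0) = -38/15
p[-3,0,3,5] = (-38/15 - 13/9) / (5 - (-3)) = -179/360
p(6) = 7 + (-4)·(9) + (13/9)·(9)·(6) + (-179/360)·(9)·(6)·(3) = -631/20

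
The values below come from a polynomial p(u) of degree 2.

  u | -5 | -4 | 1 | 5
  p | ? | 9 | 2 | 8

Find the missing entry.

37/3

The 3 known values determine p uniquely (degree ≤ 2).
Evaluate each Lagrange basis at u = -5:
L_0(-5) = (-6)·(-10)/[(-5)·(-9)] = 4/3
L_1(-5) = (-1)·(-10)/[(5)·(-4)] = -1/2
L_2(-5) = (-1)·(-6)/[(9)·(4)] = 1/6
Sum: 9·(4/3) + 2·(-1/2) + 8·(1/6) = 37/3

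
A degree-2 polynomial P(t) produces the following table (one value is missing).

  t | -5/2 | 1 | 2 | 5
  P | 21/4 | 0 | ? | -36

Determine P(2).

The 3 known values determine P uniquely (degree ≤ 2).
L_0(2) = (1)·(-3)/[(-7/2)·(-15/2)] = -4/35
L_1(2) = (9/2)·(-3)/[(7/2)·(-4)] = 27/28
L_2(2) = (9/2)·(1)/[(15/2)·(4)] = 3/20
Sum: 21/4·(-4/35) + 0 + (-36)·(3/20) = -6

-6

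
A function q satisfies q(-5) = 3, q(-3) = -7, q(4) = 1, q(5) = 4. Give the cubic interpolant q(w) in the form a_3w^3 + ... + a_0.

q(w) = -(227/5040)w^3 + (211/420)w^2 + (6179/5040)w - 761/84

Newton's divided differences:
q[-5,-3] = (-7 - 3) / (-3 - (-5)) = -5
q[-3,4] = (1 - (-7)) / (4 - (-3)) = 8/7
q[4,5] = (4 - 1) / (5 - 4) = 3
q[-5,-3,4] = (8/7 - (-5)) / (4 - (-5)) = 43/63
q[-3,4,5] = (3 - 8/7) / (5 - (-3)) = 13/56
q[-5,-3,4,5] = (13/56 - 43/63) / (5 - (-5)) = -227/5040
q(w) = 3 + (-5)·(w + 5) + (43/63)·(w + 5)(w + 3) + (-227/5040)·(w + 5)(w + 3)(w - 4)
Expanding: q(w) = -(227/5040)w^3 + (211/420)w^2 + (6179/5040)w - 761/84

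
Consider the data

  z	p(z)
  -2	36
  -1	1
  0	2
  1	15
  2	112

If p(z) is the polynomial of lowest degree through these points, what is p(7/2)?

3235/4

Evaluate each Lagrange basis at z = 7/2:
L_0(7/2) = (9/2)·(7/2)·(5/2)·(3/2)/[(-1)·(-2)·(-3)·(-4)] = 315/128
L_1(7/2) = (11/2)·(7/2)·(5/2)·(3/2)/[(1)·(-1)·(-2)·(-3)] = -385/32
L_2(7/2) = (11/2)·(9/2)·(5/2)·(3/2)/[(2)·(1)·(-1)·(-2)] = 1485/64
L_3(7/2) = (11/2)·(9/2)·(7/2)·(3/2)/[(3)·(2)·(1)·(-1)] = -693/32
L_4(7/2) = (11/2)·(9/2)·(7/2)·(5/2)/[(4)·(3)·(2)·(1)] = 1155/128
Sum: 36·(315/128) + 1·(-385/32) + 2·(1485/64) + 15·(-693/32) + 112·(1155/128) = 3235/4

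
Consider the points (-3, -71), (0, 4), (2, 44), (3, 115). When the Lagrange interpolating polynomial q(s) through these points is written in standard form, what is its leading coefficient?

The leading coefficient equals the top divided difference q[-3,0,2,3].
q[-3,0] = (4 - (-71)) / (0 - (-3)) = 25
q[0,2] = (44 - 4) / (2 - 0) = 20
q[2,3] = (115 - 44) / (3 - 2) = 71
q[-3,0,2] = (20 - 25) / (2 - (-3)) = -1
q[0,2,3] = (71 - 20) / (3 - 0) = 17
q[-3,0,2,3] = (17 - (-1)) / (3 - (-3)) = 3

3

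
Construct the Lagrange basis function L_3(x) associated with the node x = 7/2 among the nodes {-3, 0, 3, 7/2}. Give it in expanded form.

L_3(x) = (8/91)x^3 - (72/91)x

L_3(x) = (x + 3)x(x - 3) / [(13/2)·(7/2)·(1/2)]
       = (x^3 - 9x) / (91/8)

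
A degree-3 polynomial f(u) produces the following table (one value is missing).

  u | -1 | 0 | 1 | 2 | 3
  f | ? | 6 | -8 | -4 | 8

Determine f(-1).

The 4 known values determine f uniquely (degree ≤ 3).
Evaluate each Lagrange basis at u = -1:
L_0(-1) = (-2)·(-3)·(-4)/[(-1)·(-2)·(-3)] = 4
L_1(-1) = (-1)·(-3)·(-4)/[(1)·(-1)·(-2)] = -6
L_2(-1) = (-1)·(-2)·(-4)/[(2)·(1)·(-1)] = 4
L_3(-1) = (-1)·(-2)·(-3)/[(3)·(2)·(1)] = -1
Sum: 6·(4) + (-8)·(-6) + (-4)·(4) + 8·(-1) = 48

48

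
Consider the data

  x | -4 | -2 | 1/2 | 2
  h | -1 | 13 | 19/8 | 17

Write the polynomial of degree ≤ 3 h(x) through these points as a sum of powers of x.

Build the Lagrange basis polynomials:
L_0(x) = (x + 2)(x - 1/2)(x - 2) / [-54] = -(1/54)x^3 + (1/108)x^2 + (2/27)x - 1/27
L_1(x) = (x + 4)(x - 1/2)(x - 2) / [20] = (1/20)x^3 + (3/40)x^2 - (9/20)x + 1/5
L_2(x) = (x + 4)(x + 2)(x - 2) / [-135/8] = -(8/135)x^3 - (32/135)x^2 + (32/135)x + 128/135
L_3(x) = (x + 4)(x + 2)(x - 1/2) / [36] = (1/36)x^3 + (11/72)x^2 + (5/36)x - 1/9
h(x) = (-1)·L_0 + 13·L_1 + (19/8)·L_2 + 17·L_3
  (-1)·L_0(x) = (1/54)x^3 - (1/108)x^2 - (2/27)x + 1/27
  13·L_1(x) = (13/20)x^3 + (39/40)x^2 - (117/20)x + 13/5
  (19/8)·L_2(x) = -(19/135)x^3 - (76/135)x^2 + (76/135)x + 304/135
  17·L_3(x) = (17/36)x^3 + (187/72)x^2 + (85/36)x - 17/9
Adding term by term: x^3 + 3x^2 - 3x + 3

h(x) = x^3 + 3x^2 - 3x + 3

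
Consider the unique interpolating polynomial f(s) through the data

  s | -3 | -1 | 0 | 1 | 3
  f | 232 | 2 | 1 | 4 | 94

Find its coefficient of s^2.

Build the Lagrange basis polynomials:
L_0(s) = (s + 1)s(s - 1)(s - 3) / [144] = (1/144)s^4 - (1/48)s^3 - (1/144)s^2 + (1/48)s
L_1(s) = (s + 3)s(s - 1)(s - 3) / [-16] = -(1/16)s^4 + (1/16)s^3 + (9/16)s^2 - (9/16)s
L_2(s) = (s + 3)(s + 1)(s - 1)(s - 3) / [9] = (1/9)s^4 - (10/9)s^2 + 1
L_3(s) = (s + 3)(s + 1)s(s - 3) / [-16] = -(1/16)s^4 - (1/16)s^3 + (9/16)s^2 + (9/16)s
L_4(s) = (s + 3)(s + 1)s(s - 1) / [144] = (1/144)s^4 + (1/48)s^3 - (1/144)s^2 - (1/48)s
f(s) = 232·L_0 + 2·L_1 + 1·L_2 + 4·L_3 + 94·L_4
Only the coefficient of s^2 is needed; take it from each L_i and combine:
232·(-1/144) + 2·(9/16) + 1·(-10/9) + 4·(9/16) + 94·(-1/144) = 0

0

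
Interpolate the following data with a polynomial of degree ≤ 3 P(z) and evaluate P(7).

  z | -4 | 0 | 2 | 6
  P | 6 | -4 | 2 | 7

Using Newton's divided-difference form:
P[-4,0] = (-4 - 6) / (0 - (-4)) = -5/2
P[0,2] = (2 - (-4)) / (2 - 0) = 3
P[2,6] = (7 - 2) / (6 - 2) = 5/4
P[-4,0,2] = (3 - (-5/2)) / (2 - (-4)) = 11/12
P[0,2,6] = (5/4 - 3) / (6 - 0) = -7/24
P[-4,0,2,6] = (-7/24 - 11/12) / (6 - (-4)) = -29/240
P(7) = 6 + (-5/2)·(11) + (11/12)·(11)·(7) + (-29/240)·(11)·(7)·(5) = 41/16

41/16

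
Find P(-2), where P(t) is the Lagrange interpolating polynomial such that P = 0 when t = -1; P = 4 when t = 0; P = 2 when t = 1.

-10

L_0(-2) = (-2)·(-3)/[(-1)·(-2)] = 3
L_1(-2) = (-1)·(-3)/[(1)·(-1)] = -3
L_2(-2) = (-1)·(-2)/[(2)·(1)] = 1
Sum: 0 + 4·(-3) + 2·(1) = -10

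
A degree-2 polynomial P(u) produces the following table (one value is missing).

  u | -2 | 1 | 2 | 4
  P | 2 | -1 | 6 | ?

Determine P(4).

The 3 known values determine P uniquely (degree ≤ 2).
L_0(4) = (3)·(2)/[(-3)·(-4)] = 1/2
L_1(4) = (6)·(2)/[(3)·(-1)] = -4
L_2(4) = (6)·(3)/[(4)·(1)] = 9/2
Sum: 2·(1/2) + (-1)·(-4) + 6·(9/2) = 32

32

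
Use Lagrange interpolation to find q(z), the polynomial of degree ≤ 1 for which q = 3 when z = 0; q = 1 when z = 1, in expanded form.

q(z) = -2z + 3

L_0(z) = (z - 1) / [-1] = -z + 1
L_1(z) = z / [1] = z
q(z) = 3·L_0 + 1·L_1
  3·L_0(z) = -3z + 3
  1·L_1(z) = z
Adding term by term: -2z + 3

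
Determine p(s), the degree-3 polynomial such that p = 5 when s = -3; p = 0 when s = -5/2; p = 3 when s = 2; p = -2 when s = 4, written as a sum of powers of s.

L_0(s) = (s + 5/2)(s - 2)(s - 4) / [-35/2] = -(2/35)s^3 + (1/5)s^2 + (2/5)s - 8/7
L_1(s) = (s + 3)(s - 2)(s - 4) / [117/8] = (8/117)s^3 - (8/39)s^2 - (80/117)s + 64/39
L_2(s) = (s + 3)(s + 5/2)(s - 4) / [-45] = -(1/45)s^3 - (1/30)s^2 + (29/90)s + 2/3
L_3(s) = (s + 3)(s + 5/2)(s - 2) / [91] = (1/91)s^3 + (1/26)s^2 - (1/26)s - 15/91
p(s) = 5·L_0 + 0·L_1 + 3·L_2 + (-2)·L_3
  5·L_0(s) = -(2/7)s^3 + s^2 + 2s - 40/7
  0·L_1(s) = 0
  3·L_2(s) = -(1/15)s^3 - (1/10)s^2 + (29/30)s + 2
  (-2)·L_3(s) = -(2/91)s^3 - (1/13)s^2 + (1/13)s + 30/91
Adding term by term: -(73/195)s^3 + (107/130)s^2 + (1187/390)s - 44/13

p(s) = -(73/195)s^3 + (107/130)s^2 + (1187/390)s - 44/13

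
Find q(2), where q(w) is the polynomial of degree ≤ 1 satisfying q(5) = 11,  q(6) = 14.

2

L_0(2) = (-4)/[(-1)] = 4
L_1(2) = (-3)/[(1)] = -3
Sum: 11·(4) + 14·(-3) = 2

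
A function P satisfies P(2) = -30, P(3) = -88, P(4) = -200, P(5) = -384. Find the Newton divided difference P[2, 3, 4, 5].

-3

P[2,3] = (-88 - (-30)) / (3 - 2) = -58
P[3,4] = (-200 - (-88)) / (4 - 3) = -112
P[4,5] = (-384 - (-200)) / (5 - 4) = -184
P[2,3,4] = (-112 - (-58)) / (4 - 2) = -27
P[3,4,5] = (-184 - (-112)) / (5 - 3) = -36
P[2,3,4,5] = (-36 - (-27)) / (5 - 2) = -3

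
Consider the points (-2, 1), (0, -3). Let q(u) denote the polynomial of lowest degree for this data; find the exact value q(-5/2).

2

L_0(-5/2) = (-5/2)/[(-2)] = 5/4
L_1(-5/2) = (-1/2)/[(2)] = -1/4
Sum: 1·(5/4) + (-3)·(-1/4) = 2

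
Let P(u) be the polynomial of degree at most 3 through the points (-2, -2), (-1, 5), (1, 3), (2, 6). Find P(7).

301

Evaluate each Lagrange basis at u = 7:
L_0(7) = (8)·(6)·(5)/[(-1)·(-3)·(-4)] = -20
L_1(7) = (9)·(6)·(5)/[(1)·(-2)·(-3)] = 45
L_2(7) = (9)·(8)·(5)/[(3)·(2)·(-1)] = -60
L_3(7) = (9)·(8)·(6)/[(4)·(3)·(1)] = 36
Sum: (-2)·(-20) + 5·(45) + 3·(-60) + 6·(36) = 301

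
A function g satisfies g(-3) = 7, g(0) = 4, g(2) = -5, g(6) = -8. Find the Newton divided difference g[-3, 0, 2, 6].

53/360

g[-3,0] = (4 - 7) / (0 - (-3)) = -1
g[0,2] = (-5 - 4) / (2 - 0) = -9/2
g[2,6] = (-8 - (-5)) / (6 - 2) = -3/4
g[-3,0,2] = (-9/2 - (-1)) / (2 - (-3)) = -7/10
g[0,2,6] = (-3/4 - (-9/2)) / (6 - 0) = 5/8
g[-3,0,2,6] = (5/8 - (-7/10)) / (6 - (-3)) = 53/360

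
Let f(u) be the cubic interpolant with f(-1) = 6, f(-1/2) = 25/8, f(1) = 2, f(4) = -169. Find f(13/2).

Using Newton's divided-difference form:
f[-1,-1/2] = (25/8 - 6) / (-1/2 - (-1)) = -23/4
f[-1/2,1] = (2 - 25/8) / (1 - (-1/2)) = -3/4
f[1,4] = (-169 - 2) / (4 - 1) = -57
f[-1,-1/2,1] = (-3/4 - (-23/4)) / (1 - (-1)) = 5/2
f[-1/2,1,4] = (-57 - (-3/4)) / (4 - (-1/2)) = -25/2
f[-1,-1/2,1,4] = (-25/2 - 5/2) / (4 - (-1)) = -3
f(13/2) = 6 + (-23/4)·(15/2) + (5/2)·(15/2)·(7) + (-3)·(15/2)·(7)·(11/2) = -6177/8

-6177/8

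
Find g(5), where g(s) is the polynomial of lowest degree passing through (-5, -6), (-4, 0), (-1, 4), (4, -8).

-9

Evaluate each Lagrange basis at s = 5:
L_0(5) = (9)·(6)·(1)/[(-1)·(-4)·(-9)] = -3/2
L_1(5) = (10)·(6)·(1)/[(1)·(-3)·(-8)] = 5/2
L_2(5) = (10)·(9)·(1)/[(4)·(3)·(-5)] = -3/2
L_3(5) = (10)·(9)·(6)/[(9)·(8)·(5)] = 3/2
Sum: (-6)·(-3/2) + 0 + 4·(-3/2) + (-8)·(3/2) = -9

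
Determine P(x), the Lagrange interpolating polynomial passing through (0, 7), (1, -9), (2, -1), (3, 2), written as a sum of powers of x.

Build the Lagrange basis polynomials:
L_0(x) = (x - 1)(x - 2)(x - 3) / [-6] = -(1/6)x^3 + x^2 - (11/6)x + 1
L_1(x) = x(x - 2)(x - 3) / [2] = (1/2)x^3 - (5/2)x^2 + 3x
L_2(x) = x(x - 1)(x - 3) / [-2] = -(1/2)x^3 + 2x^2 - (3/2)x
L_3(x) = x(x - 1)(x - 2) / [6] = (1/6)x^3 - (1/2)x^2 + (1/3)x
P(x) = 7·L_0 + (-9)·L_1 + (-1)·L_2 + 2·L_3
  7·L_0(x) = -(7/6)x^3 + 7x^2 - (77/6)x + 7
  (-9)·L_1(x) = -(9/2)x^3 + (45/2)x^2 - 27x
  (-1)·L_2(x) = (1/2)x^3 - 2x^2 + (3/2)x
  2·L_3(x) = (1/3)x^3 - x^2 + (2/3)x
Adding term by term: -(29/6)x^3 + (53/2)x^2 - (113/3)x + 7

P(x) = -(29/6)x^3 + (53/2)x^2 - (113/3)x + 7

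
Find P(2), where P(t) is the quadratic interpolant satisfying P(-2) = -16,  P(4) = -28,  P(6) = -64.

L_0(2) = (-2)·(-4)/[(-6)·(-8)] = 1/6
L_1(2) = (4)·(-4)/[(6)·(-2)] = 4/3
L_2(2) = (4)·(-2)/[(8)·(2)] = -1/2
Sum: (-16)·(1/6) + (-28)·(4/3) + (-64)·(-1/2) = -8

-8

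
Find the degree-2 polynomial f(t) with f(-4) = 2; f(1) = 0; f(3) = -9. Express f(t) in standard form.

Build the Lagrange basis polynomials:
L_0(t) = (t - 1)(t - 3) / [35] = (1/35)t^2 - (4/35)t + 3/35
L_1(t) = (t + 4)(t - 3) / [-10] = -(1/10)t^2 - (1/10)t + 6/5
L_2(t) = (t + 4)(t - 1) / [14] = (1/14)t^2 + (3/14)t - 2/7
f(t) = 2·L_0 + 0·L_1 + (-9)·L_2
  2·L_0(t) = (2/35)t^2 - (8/35)t + 6/35
  0·L_1(t) = 0
  (-9)·L_2(t) = -(9/14)t^2 - (27/14)t + 18/7
Adding term by term: -(41/70)t^2 - (151/70)t + 96/35

f(t) = -(41/70)t^2 - (151/70)t + 96/35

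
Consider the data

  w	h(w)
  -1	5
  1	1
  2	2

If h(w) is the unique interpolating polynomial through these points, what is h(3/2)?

L_0(3/2) = (1/2)·(-1/2)/[(-2)·(-3)] = -1/24
L_1(3/2) = (5/2)·(-1/2)/[(2)·(-1)] = 5/8
L_2(3/2) = (5/2)·(1/2)/[(3)·(1)] = 5/12
Sum: 5·(-1/24) + 1·(5/8) + 2·(5/12) = 5/4

5/4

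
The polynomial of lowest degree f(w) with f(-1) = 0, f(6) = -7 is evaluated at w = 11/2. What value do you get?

-13/2

L_0(11/2) = (-1/2)/[(-7)] = 1/14
L_1(11/2) = (13/2)/[(7)] = 13/14
Sum: 0 + (-7)·(13/14) = -13/2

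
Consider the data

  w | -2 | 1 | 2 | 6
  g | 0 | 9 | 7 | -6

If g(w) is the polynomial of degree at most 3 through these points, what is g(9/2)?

L_0(9/2) = (7/2)·(5/2)·(-3/2)/[(-3)·(-4)·(-8)] = 35/256
L_1(9/2) = (13/2)·(5/2)·(-3/2)/[(3)·(-1)·(-5)] = -13/8
L_2(9/2) = (13/2)·(7/2)·(-3/2)/[(4)·(1)·(-4)] = 273/128
L_3(9/2) = (13/2)·(7/2)·(5/2)/[(8)·(5)·(4)] = 91/256
Sum: 0 + 9·(-13/8) + 7·(273/128) + (-6)·(91/256) = -117/64

-117/64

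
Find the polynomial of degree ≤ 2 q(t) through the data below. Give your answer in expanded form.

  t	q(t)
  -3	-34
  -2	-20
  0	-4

Newton's divided differences:
q[-3,-2] = (-20 - (-34)) / (-2 - (-3)) = 14
q[-2,0] = (-4 - (-20)) / (0 - (-2)) = 8
q[-3,-2,0] = (8 - 14) / (0 - (-3)) = -2
q(t) = -34 + 14·(t + 3) + (-2)·(t + 3)(t + 2)
Expanding: q(t) = -2t^2 + 4t - 4

q(t) = -2t^2 + 4t - 4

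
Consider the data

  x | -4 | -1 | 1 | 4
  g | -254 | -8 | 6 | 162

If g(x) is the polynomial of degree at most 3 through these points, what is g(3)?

68

L_0(3) = (4)·(2)·(-1)/[(-3)·(-5)·(-8)] = 1/15
L_1(3) = (7)·(2)·(-1)/[(3)·(-2)·(-5)] = -7/15
L_2(3) = (7)·(4)·(-1)/[(5)·(2)·(-3)] = 14/15
L_3(3) = (7)·(4)·(2)/[(8)·(5)·(3)] = 7/15
Sum: (-254)·(1/15) + (-8)·(-7/15) + 6·(14/15) + 162·(7/15) = 68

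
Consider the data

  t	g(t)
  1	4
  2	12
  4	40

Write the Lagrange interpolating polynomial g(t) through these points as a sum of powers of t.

L_0(t) = (t - 2)(t - 4) / [3] = (1/3)t^2 - 2t + 8/3
L_1(t) = (t - 1)(t - 4) / [-2] = -(1/2)t^2 + (5/2)t - 2
L_2(t) = (t - 1)(t - 2) / [6] = (1/6)t^2 - (1/2)t + 1/3
g(t) = 4·L_0 + 12·L_1 + 40·L_2
  4·L_0(t) = (4/3)t^2 - 8t + 32/3
  12·L_1(t) = -6t^2 + 30t - 24
  40·L_2(t) = (20/3)t^2 - 20t + 40/3
Adding term by term: 2t^2 + 2t

g(t) = 2t^2 + 2t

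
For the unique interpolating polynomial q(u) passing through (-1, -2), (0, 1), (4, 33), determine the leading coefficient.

Build the Lagrange basis polynomials:
L_0(u) = u(u - 4) / [5] = (1/5)u^2 - (4/5)u
L_1(u) = (u + 1)(u - 4) / [-4] = -(1/4)u^2 + (3/4)u + 1
L_2(u) = (u + 1)u / [20] = (1/20)u^2 + (1/20)u
q(u) = (-2)·L_0 + 1·L_1 + 33·L_2
Only the coefficient of u^2 is needed; take it from each L_i and combine:
(-2)·(1/5) + 1·(-1/4) + 33·(1/20) = 1

1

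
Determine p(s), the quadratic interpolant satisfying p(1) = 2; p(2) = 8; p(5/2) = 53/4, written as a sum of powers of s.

Build the Lagrange basis polynomials:
L_0(s) = (s - 2)(s - 5/2) / [3/2] = (2/3)s^2 - 3s + 10/3
L_1(s) = (s - 1)(s - 5/2) / [-1/2] = -2s^2 + 7s - 5
L_2(s) = (s - 1)(s - 2) / [3/4] = (4/3)s^2 - 4s + 8/3
p(s) = 2·L_0 + 8·L_1 + (53/4)·L_2
  2·L_0(s) = (4/3)s^2 - 6s + 20/3
  8·L_1(s) = -16s^2 + 56s - 40
  (53/4)·L_2(s) = (53/3)s^2 - 53s + 106/3
Adding term by term: 3s^2 - 3s + 2

p(s) = 3s^2 - 3s + 2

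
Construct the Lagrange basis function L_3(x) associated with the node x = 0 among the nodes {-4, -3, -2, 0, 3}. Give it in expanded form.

L_3(x) = (x + 4)(x + 3)(x + 2)(x - 3) / [(4)·(3)·(2)·(-3)]
       = (x^4 + 6x^3 - x^2 - 54x - 72) / (-72)

L_3(x) = -(1/72)x^4 - (1/12)x^3 + (1/72)x^2 + (3/4)x + 1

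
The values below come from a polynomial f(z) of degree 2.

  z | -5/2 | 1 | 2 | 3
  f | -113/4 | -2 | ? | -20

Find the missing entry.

The 3 known values determine f uniquely (degree ≤ 2).
Evaluate each Lagrange basis at z = 2:
L_0(2) = (1)·(-1)/[(-7/2)·(-11/2)] = -4/77
L_1(2) = (9/2)·(-1)/[(7/2)·(-2)] = 9/14
L_2(2) = (9/2)·(1)/[(11/2)·(2)] = 9/22
Sum: (-113/4)·(-4/77) + (-2)·(9/14) + (-20)·(9/22) = -8

-8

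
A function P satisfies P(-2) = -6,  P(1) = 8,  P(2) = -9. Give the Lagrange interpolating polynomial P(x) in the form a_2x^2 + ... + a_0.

P(x) = -(65/12)x^2 - (3/4)x + 85/6

Build the Lagrange basis polynomials:
L_0(x) = (x - 1)(x - 2) / [12] = (1/12)x^2 - (1/4)x + 1/6
L_1(x) = (x + 2)(x - 2) / [-3] = -(1/3)x^2 + 4/3
L_2(x) = (x + 2)(x - 1) / [4] = (1/4)x^2 + (1/4)x - 1/2
P(x) = (-6)·L_0 + 8·L_1 + (-9)·L_2
  (-6)·L_0(x) = -(1/2)x^2 + (3/2)x - 1
  8·L_1(x) = -(8/3)x^2 + 32/3
  (-9)·L_2(x) = -(9/4)x^2 - (9/4)x + 9/2
Adding term by term: -(65/12)x^2 - (3/4)x + 85/6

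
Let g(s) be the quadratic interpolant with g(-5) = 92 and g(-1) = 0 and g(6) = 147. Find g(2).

15

Using Newton's divided-difference form:
g[-5,-1] = (0 - 92) / (-1 - (-5)) = -23
g[-1,6] = (147 - 0) / (6 - (-1)) = 21
g[-5,-1,6] = (21 - (-23)) / (6 - (-5)) = 4
g(2) = 92 + (-23)·(7) + 4·(7)·(3) = 15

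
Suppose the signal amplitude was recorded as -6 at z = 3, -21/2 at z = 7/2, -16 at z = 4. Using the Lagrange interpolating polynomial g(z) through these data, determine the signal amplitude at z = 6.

Evaluate each Lagrange basis at z = 6:
L_0(6) = (5/2)·(2)/[(-1/2)·(-1)] = 10
L_1(6) = (3)·(2)/[(1/2)·(-1/2)] = -24
L_2(6) = (3)·(5/2)/[(1)·(1/2)] = 15
Sum: (-6)·(10) + (-21/2)·(-24) + (-16)·(15) = -48

-48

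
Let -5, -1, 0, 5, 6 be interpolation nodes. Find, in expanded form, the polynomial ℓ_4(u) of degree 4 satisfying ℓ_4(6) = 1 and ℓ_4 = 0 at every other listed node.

ℓ_4(u) = (1/462)u^4 + (1/462)u^3 - (25/462)u^2 - (25/462)u

ℓ_4(u) = (u + 5)(u + 1)u(u - 5) / [(11)·(7)·(6)·(1)]
       = (u^4 + u^3 - 25u^2 - 25u) / (462)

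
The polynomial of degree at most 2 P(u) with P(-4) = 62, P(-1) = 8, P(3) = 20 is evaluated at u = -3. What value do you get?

L_0(-3) = (-2)·(-6)/[(-3)·(-7)] = 4/7
L_1(-3) = (1)·(-6)/[(3)·(-4)] = 1/2
L_2(-3) = (1)·(-2)/[(7)·(4)] = -1/14
Sum: 62·(4/7) + 8·(1/2) + 20·(-1/14) = 38

38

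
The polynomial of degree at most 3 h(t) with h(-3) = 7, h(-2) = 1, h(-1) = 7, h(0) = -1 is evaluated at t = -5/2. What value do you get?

7/8

Using Newton's divided-difference form:
h[-3,-2] = (1 - 7) / (-2 - (-3)) = -6
h[-2,-1] = (7 - 1) / (-1 - (-2)) = 6
h[-1,0] = (-1 - 7) / (0 - (-1)) = -8
h[-3,-2,-1] = (6 - (-6)) / (-1 - (-3)) = 6
h[-2,-1,0] = (-8 - 6) / (0 - (-2)) = -7
h[-3,-2,-1,0] = (-7 - 6) / (0 - (-3)) = -13/3
h(-5/2) = 7 + (-6)·(1/2) + 6·(1/2)·(-1/2) + (-13/3)·(1/2)·(-1/2)·(-3/2) = 7/8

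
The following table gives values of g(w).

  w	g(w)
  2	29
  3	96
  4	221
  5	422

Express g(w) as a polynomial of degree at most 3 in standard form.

g(w) = 3w^3 + 2w^2 - 3

Newton's divided differences:
g[2,3] = (96 - 29) / (3 - 2) = 67
g[3,4] = (221 - 96) / (4 - 3) = 125
g[4,5] = (422 - 221) / (5 - 4) = 201
g[2,3,4] = (125 - 67) / (4 - 2) = 29
g[3,4,5] = (201 - 125) / (5 - 3) = 38
g[2,3,4,5] = (38 - 29) / (5 - 2) = 3
g(w) = 29 + 67·(w - 2) + 29·(w - 2)(w - 3) + 3·(w - 2)(w - 3)(w - 4)
Expanding: g(w) = 3w^3 + 2w^2 - 3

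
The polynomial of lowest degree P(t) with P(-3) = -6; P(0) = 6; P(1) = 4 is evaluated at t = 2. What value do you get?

-1

Using Newton's divided-difference form:
P[-3,0] = (6 - (-6)) / (0 - (-3)) = 4
P[0,1] = (4 - 6) / (1 - 0) = -2
P[-3,0,1] = (-2 - 4) / (1 - (-3)) = -3/2
P(2) = -6 + 4·(5) + (-3/2)·(5)·(2) = -1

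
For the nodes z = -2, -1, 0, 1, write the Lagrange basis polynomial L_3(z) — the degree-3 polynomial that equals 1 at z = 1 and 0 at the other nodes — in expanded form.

L_3(z) = (z + 2)(z + 1)z / [(3)·(2)·(1)]
       = (z^3 + 3z^2 + 2z) / (6)

L_3(z) = (1/6)z^3 + (1/2)z^2 + (1/3)z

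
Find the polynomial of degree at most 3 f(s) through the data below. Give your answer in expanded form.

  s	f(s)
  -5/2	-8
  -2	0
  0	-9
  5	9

Newton's divided differences:
f[-5/2,-2] = (0 - (-8)) / (-2 - (-5/2)) = 16
f[-2,0] = (-9 - 0) / (0 - (-2)) = -9/2
f[0,5] = (9 - (-9)) / (5 - 0) = 18/5
f[-5/2,-2,0] = (-9/2 - 16) / (0 - (-5/2)) = -41/5
f[-2,0,5] = (18/5 - (-9/2)) / (5 - (-2)) = 81/70
f[-5/2,-2,0,5] = (81/70 - (-41/5)) / (5 - (-5/2)) = 131/105
f(s) = -8 + 16·(s + 5/2) + (-41/5)·(s + 5/2)(s + 2) + (131/105)·(s + 5/2)(s + 2)s
Expanding: f(s) = (131/105)s^3 - (181/70)s^2 - (3079/210)s - 9

f(s) = (131/105)s^3 - (181/70)s^2 - (3079/210)s - 9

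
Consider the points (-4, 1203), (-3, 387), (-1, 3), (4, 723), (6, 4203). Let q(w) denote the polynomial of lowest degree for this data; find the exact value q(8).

Evaluate each Lagrange basis at w = 8:
L_0(8) = (11)·(9)·(4)·(2)/[(-1)·(-3)·(-8)·(-10)] = 33/10
L_1(8) = (12)·(9)·(4)·(2)/[(1)·(-2)·(-7)·(-9)] = -48/7
L_2(8) = (12)·(11)·(4)·(2)/[(3)·(2)·(-5)·(-7)] = 176/35
L_3(8) = (12)·(11)·(9)·(2)/[(8)·(7)·(5)·(-2)] = -297/70
L_4(8) = (12)·(11)·(9)·(4)/[(10)·(9)·(7)·(2)] = 132/35
Sum: 1203·(33/10) + 387·(-48/7) + 3·(176/35) + 723·(-297/70) + 4203·(132/35) = 14115

14115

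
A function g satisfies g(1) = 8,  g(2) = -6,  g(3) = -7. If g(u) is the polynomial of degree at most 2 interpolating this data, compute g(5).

30

L_0(5) = (3)·(2)/[(-1)·(-2)] = 3
L_1(5) = (4)·(2)/[(1)·(-1)] = -8
L_2(5) = (4)·(3)/[(2)·(1)] = 6
Sum: 8·(3) + (-6)·(-8) + (-7)·(6) = 30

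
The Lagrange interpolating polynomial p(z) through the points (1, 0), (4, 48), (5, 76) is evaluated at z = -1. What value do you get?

-2

Evaluate each Lagrange basis at z = -1:
L_0(-1) = (-5)·(-6)/[(-3)·(-4)] = 5/2
L_1(-1) = (-2)·(-6)/[(3)·(-1)] = -4
L_2(-1) = (-2)·(-5)/[(4)·(1)] = 5/2
Sum: 0 + 48·(-4) + 76·(5/2) = -2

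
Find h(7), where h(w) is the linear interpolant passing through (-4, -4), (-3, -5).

Evaluate each Lagrange basis at w = 7:
L_0(7) = (10)/[(-1)] = -10
L_1(7) = (11)/[(1)] = 11
Sum: (-4)·(-10) + (-5)·(11) = -15

-15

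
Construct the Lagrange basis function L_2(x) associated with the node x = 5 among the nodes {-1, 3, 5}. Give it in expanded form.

L_2(x) = (1/12)x^2 - (1/6)x - 1/4

L_2(x) = (x + 1)(x - 3) / [(6)·(2)]
       = (x^2 - 2x - 3) / (12)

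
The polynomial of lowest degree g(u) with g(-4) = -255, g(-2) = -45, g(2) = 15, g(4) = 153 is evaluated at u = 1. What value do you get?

0

L_0(1) = (3)·(-1)·(-3)/[(-2)·(-6)·(-8)] = -3/32
L_1(1) = (5)·(-1)·(-3)/[(2)·(-4)·(-6)] = 5/16
L_2(1) = (5)·(3)·(-3)/[(6)·(4)·(-2)] = 15/16
L_3(1) = (5)·(3)·(-1)/[(8)·(6)·(2)] = -5/32
Sum: (-255)·(-3/32) + (-45)·(5/16) + 15·(15/16) + 153·(-5/32) = 0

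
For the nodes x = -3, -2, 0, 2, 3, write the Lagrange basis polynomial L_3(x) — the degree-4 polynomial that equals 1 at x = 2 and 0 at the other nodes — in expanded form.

L_3(x) = -(1/40)x^4 - (1/20)x^3 + (9/40)x^2 + (9/20)x

L_3(x) = (x + 3)(x + 2)x(x - 3) / [(5)·(4)·(2)·(-1)]
       = (x^4 + 2x^3 - 9x^2 - 18x) / (-40)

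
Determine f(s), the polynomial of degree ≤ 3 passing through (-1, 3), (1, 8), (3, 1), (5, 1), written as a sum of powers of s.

f(s) = (19/48)s^3 - (43/16)s^2 + (101/48)s + 131/16

L_0(s) = (s - 1)(s - 3)(s - 5) / [-48] = -(1/48)s^3 + (3/16)s^2 - (23/48)s + 5/16
L_1(s) = (s + 1)(s - 3)(s - 5) / [16] = (1/16)s^3 - (7/16)s^2 + (7/16)s + 15/16
L_2(s) = (s + 1)(s - 1)(s - 5) / [-16] = -(1/16)s^3 + (5/16)s^2 + (1/16)s - 5/16
L_3(s) = (s + 1)(s - 1)(s - 3) / [48] = (1/48)s^3 - (1/16)s^2 - (1/48)s + 1/16
f(s) = 3·L_0 + 8·L_1 + 1·L_2 + 1·L_3
  3·L_0(s) = -(1/16)s^3 + (9/16)s^2 - (23/16)s + 15/16
  8·L_1(s) = (1/2)s^3 - (7/2)s^2 + (7/2)s + 15/2
  1·L_2(s) = -(1/16)s^3 + (5/16)s^2 + (1/16)s - 5/16
  1·L_3(s) = (1/48)s^3 - (1/16)s^2 - (1/48)s + 1/16
Adding term by term: (19/48)s^3 - (43/16)s^2 + (101/48)s + 131/16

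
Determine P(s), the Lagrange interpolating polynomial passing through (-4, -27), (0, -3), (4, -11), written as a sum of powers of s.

Build the Lagrange basis polynomials:
L_0(s) = s(s - 4) / [32] = (1/32)s^2 - (1/8)s
L_1(s) = (s + 4)(s - 4) / [-16] = -(1/16)s^2 + 1
L_2(s) = (s + 4)s / [32] = (1/32)s^2 + (1/8)s
P(s) = (-27)·L_0 + (-3)·L_1 + (-11)·L_2
  (-27)·L_0(s) = -(27/32)s^2 + (27/8)s
  (-3)·L_1(s) = (3/16)s^2 - 3
  (-11)·L_2(s) = -(11/32)s^2 - (11/8)s
Adding term by term: -s^2 + 2s - 3

P(s) = -s^2 + 2s - 3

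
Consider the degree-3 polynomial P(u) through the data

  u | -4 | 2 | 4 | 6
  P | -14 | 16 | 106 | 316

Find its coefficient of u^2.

Build the Lagrange basis polynomials:
L_0(u) = (u - 2)(u - 4)(u - 6) / [-480] = -(1/480)u^3 + (1/40)u^2 - (11/120)u + 1/10
L_1(u) = (u + 4)(u - 4)(u - 6) / [48] = (1/48)u^3 - (1/8)u^2 - (1/3)u + 2
L_2(u) = (u + 4)(u - 2)(u - 6) / [-32] = -(1/32)u^3 + (1/8)u^2 + (5/8)u - 3/2
L_3(u) = (u + 4)(u - 2)(u - 4) / [80] = (1/80)u^3 - (1/40)u^2 - (1/5)u + 2/5
P(u) = (-14)·L_0 + 16·L_1 + 106·L_2 + 316·L_3
Only the coefficient of u^2 is needed; take it from each L_i and combine:
(-14)·(1/40) + 16·(-1/8) + 106·(1/8) + 316·(-1/40) = 3

3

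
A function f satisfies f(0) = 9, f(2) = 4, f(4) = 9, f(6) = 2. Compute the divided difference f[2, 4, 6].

f[2,4] = (9 - 4) / (4 - 2) = 5/2
f[4,6] = (2 - 9) / (6 - 4) = -7/2
f[2,4,6] = (-7/2 - 5/2) / (6 - 2) = -3/2

-3/2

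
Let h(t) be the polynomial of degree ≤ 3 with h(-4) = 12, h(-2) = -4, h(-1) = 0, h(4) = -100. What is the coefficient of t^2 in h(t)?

L_0(t) = (t + 2)(t + 1)(t - 4) / [-48] = -(1/48)t^3 + (1/48)t^2 + (5/24)t + 1/6
L_1(t) = (t + 4)(t + 1)(t - 4) / [12] = (1/12)t^3 + (1/12)t^2 - (4/3)t - 4/3
L_2(t) = (t + 4)(t + 2)(t - 4) / [-15] = -(1/15)t^3 - (2/15)t^2 + (16/15)t + 32/15
L_3(t) = (t + 4)(t + 2)(t + 1) / [240] = (1/240)t^3 + (7/240)t^2 + (7/120)t + 1/30
h(t) = 12·L_0 + (-4)·L_1 + 0·L_2 + (-100)·L_3
Only the coefficient of t^2 is needed; take it from each L_i and combine:
12·(1/48) + (-4)·(1/12) + 0·(-2/15) + (-100)·(7/240) = -3

-3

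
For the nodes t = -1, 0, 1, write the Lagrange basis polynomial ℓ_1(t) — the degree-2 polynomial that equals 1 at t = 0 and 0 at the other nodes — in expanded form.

ℓ_1(t) = -t^2 + 1

ℓ_1(t) = (t + 1)(t - 1) / [(1)·(-1)]
       = (t^2 - 1) / (-1)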